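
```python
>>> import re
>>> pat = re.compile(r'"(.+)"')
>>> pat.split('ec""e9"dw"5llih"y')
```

Matches to split on: at [2:16] → '""e9"dw"5llih"'.
The group in the pattern means `split` returns the separators' captures alongside the pieces.

['ec', '"e9"dw"5llih', 'y']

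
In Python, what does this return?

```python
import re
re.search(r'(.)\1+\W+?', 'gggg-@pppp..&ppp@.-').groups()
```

('g',)

The match spans [0:5] → 'gggg-'.
Captured: group 1 = 'g'.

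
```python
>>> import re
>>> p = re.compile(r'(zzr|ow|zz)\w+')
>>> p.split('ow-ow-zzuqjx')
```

With a capturing group present, the delimiter's captured portion is kept in the result list.

['ow-ow-', 'zz', '']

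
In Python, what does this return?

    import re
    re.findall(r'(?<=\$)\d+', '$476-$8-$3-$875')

['476', '8', '3', '875']

The `(?=…)`/`(?<=…)` assertion just peeks at neighbouring text; it doesn't advance the match position.
Matches: at [1:4] → '476'; at [6:7] → '8'; at [9:10] → '3'; at [12:15] → '875'.
With no groups in the pattern, `findall` gives back each whole match — 4 here.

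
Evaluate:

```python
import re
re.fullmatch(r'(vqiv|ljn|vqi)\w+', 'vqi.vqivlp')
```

None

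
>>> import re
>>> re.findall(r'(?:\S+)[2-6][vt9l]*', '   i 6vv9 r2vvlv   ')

['r2vvlv']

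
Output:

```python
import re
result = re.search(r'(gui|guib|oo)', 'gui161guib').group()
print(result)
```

gui

The match spans [0:3] → 'gui'.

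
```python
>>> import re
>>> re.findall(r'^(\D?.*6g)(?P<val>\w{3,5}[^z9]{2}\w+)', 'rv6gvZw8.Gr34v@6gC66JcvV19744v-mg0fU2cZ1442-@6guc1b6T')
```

This matches anchored at the start of the string; then optionally a non-digit, then zero or more of any character, then the literal '6g' (captured); then 3 to 5 of a word character, then exactly 2 of any character except [z9], then one or more of a word character (captured as 'val').
Walking the string: at [0:53] match 'rv6gvZw8.Gr34v@6gC66JcvV19744v-mg0fU2cZ1442-@6guc1b6T', groups = ('rv6gvZw8.Gr34v@6gC66JcvV19744v-mg0fU2cZ1442-@6g', 'uc1b6T').
2 groups means the one result is a tuple of 2 captured strings — 1 here.

[('rv6gvZw8.Gr34v@6gC66JcvV19744v-mg0fU2cZ1442-@6g', 'uc1b6T')]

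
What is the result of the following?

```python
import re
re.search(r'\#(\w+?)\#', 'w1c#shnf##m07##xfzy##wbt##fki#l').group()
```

The match spans [3:9] → '#shnf#'.

'#shnf#'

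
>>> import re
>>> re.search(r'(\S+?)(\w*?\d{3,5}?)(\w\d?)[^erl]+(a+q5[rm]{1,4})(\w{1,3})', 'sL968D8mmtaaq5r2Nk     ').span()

This matches one or more of a non-whitespace character (lazy) (captured); then zero or more of a word character (lazy), then 3 to 5 of a digit (lazy) (captured); then a word character, then optionally a digit (captured); then one or more of any character except [erl]; then one or more of a literal 'a', then the literal 'q5', then 1 to 4 of one of [rm] (captured); then 1 to 3 of a word character (captured).
The match spans [0:18] → 'sL968D8mmtaaq5r2Nk'.

(0, 18)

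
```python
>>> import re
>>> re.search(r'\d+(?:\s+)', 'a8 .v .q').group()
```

This matches one or more of a digit; then one or more of whitespace (non-capturing group).
`re.search` tries every starting position until one works.
The match spans [1:3] → '8 '.

'8 '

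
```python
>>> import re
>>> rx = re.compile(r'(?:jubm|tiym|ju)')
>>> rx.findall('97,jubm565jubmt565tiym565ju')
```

['jubm', 'jubm', 'tiym', 'ju']

`|` is ordered: at each position the engine commits to the first alternative that works.
Scanning left to right: at [3:7] → 'jubm'; at [10:14] → 'jubm'; at [18:22] → 'tiym'; at [25:27] → 'ju'.
`findall` yields the raw match text (4 of them) because the pattern has no groups.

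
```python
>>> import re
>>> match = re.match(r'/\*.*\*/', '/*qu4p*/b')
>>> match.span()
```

(0, 8)

With `match`, the pattern is implicitly anchored at the beginning.
The match spans [0:8] → '/*qu4p*/'.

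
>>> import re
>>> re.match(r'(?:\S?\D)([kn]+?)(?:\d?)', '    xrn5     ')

None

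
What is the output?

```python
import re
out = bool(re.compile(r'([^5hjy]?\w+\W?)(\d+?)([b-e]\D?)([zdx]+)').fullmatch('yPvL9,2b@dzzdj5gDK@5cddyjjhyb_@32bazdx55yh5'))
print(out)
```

False

Pattern: optionally any character except [5hjy], then one or more of a word character, then optionally a non-word character (captured); then one or more of a digit (lazy) (captured); then a character in [b-e], then optionally a non-digit (captured); then one or more of one of [zdx] (captured).
For `fullmatch`, every character of the input must be accounted for by the pattern.
Here the string isn't matched end-to-end, so the call returns None, and `bool(None)` is False.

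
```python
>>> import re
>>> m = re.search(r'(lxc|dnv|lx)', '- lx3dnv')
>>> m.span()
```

`re.search` tries every starting position until one works.
The match spans [2:4] → 'lx'.
Captured: group 1 = 'lx'.

(2, 4)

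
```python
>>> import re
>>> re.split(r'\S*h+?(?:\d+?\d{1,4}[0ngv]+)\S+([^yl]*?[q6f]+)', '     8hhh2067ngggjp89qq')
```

['     ', 'q', '']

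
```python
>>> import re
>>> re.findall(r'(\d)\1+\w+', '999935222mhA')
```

['9']

`\1` has to match the exact text group 1 already captured.
With a single group, `findall` returns only what that group captured — 1 item.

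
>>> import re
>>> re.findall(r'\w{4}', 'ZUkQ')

['ZUkQ']

This matches exactly 4 of a word character.
`findall` yields the raw match text (1 of them) because the pattern has no groups.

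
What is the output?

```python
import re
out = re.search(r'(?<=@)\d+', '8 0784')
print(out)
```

None

The lookaround is zero-width — it requires the adjacent text to match without consuming it, so the asserted text isn't part of the match.
Here the pattern never matches, so the call returns None.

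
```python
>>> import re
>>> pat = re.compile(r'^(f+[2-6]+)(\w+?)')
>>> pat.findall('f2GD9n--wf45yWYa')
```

This matches anchored at the start of the string; then one or more of the literal 'f', then one or more of a character in [2-6] (captured); then one or more of a word character (lazy) (captured).
Matches: at [0:3] match 'f2G', groups = ('f2', 'G').
2 groups means the one result is a tuple of 2 captured strings — 1 here.

[('f2', 'G')]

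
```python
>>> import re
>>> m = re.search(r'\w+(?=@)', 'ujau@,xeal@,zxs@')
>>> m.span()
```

Lookahead/lookbehind check context without consuming it, so the matched span excludes the asserted characters.
The match spans [0:4] → 'ujau'.

(0, 4)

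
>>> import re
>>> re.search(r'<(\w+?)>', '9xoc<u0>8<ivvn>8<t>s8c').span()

(4, 8)

The match spans [4:8] → '<u0>'.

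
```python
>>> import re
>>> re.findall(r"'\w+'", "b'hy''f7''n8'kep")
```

["'hy'", "'f7'", "'n8'"]

Matches: at [1:5] → "'hy'"; at [5:9] → "'f7'"; at [9:13] → "'n8'".
No capturing groups, so `findall` returns the 3 full match strings.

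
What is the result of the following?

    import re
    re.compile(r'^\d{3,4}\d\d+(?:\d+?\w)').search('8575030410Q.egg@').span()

(0, 11)

Pattern: anchored at the start of the string; then 3 to 4 of a digit, then a digit; then one or more of a digit; then one or more of a digit (lazy), then a word character (non-capturing group).
`re.search` scans for the first position where the pattern succeeds.
The match spans [0:11] → '8575030410Q'.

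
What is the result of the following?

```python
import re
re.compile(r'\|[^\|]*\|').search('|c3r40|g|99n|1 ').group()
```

`search` walks the string left to right and returns the first match it finds.
The match spans [0:7] → '|c3r40|'.

'|c3r40|'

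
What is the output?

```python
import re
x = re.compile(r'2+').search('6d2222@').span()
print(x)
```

(2, 6)

The pattern matches one or more of a literal '2'.
`re.search` tries every starting position until one works.
The match spans [2:6] → '2222'.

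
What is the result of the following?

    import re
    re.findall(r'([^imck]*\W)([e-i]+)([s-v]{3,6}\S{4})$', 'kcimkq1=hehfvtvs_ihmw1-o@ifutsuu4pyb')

[('w1-o@', 'if', 'utsuu4pyb')]

`findall` packs the 3 group values into a tuple for every match.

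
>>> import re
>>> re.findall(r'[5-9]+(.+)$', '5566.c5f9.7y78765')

['.c5f9.7y78765']

`findall` collects group 1 from the one match (1 total).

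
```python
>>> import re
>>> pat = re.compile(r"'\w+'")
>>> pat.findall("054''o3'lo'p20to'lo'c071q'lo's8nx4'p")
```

Scanning left to right: at [4:8] → "'o3'"; at [10:17] → "'p20to'"; at [19:26] → "'c071q'"; at [28:35] → "'s8nx4'".
Since nothing is captured, `findall` lists the 4 matched substrings directly.

["'o3'", "'p20to'", "'c071q'", "'s8nx4'"]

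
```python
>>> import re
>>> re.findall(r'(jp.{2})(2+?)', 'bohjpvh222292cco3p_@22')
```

[('jpvh', '2')]

A non-greedy quantifier consumes as few characters as it can — just enough that the remainder of the pattern still matches from where it stops; whatever follows it matches normally.
With 2 capturing groups, `findall` returns a 2-tuple per match.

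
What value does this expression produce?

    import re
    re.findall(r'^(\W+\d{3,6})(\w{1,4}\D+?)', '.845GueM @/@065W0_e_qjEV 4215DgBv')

[('.845', 'GueM ')]

A non-greedy quantifier consumes as few characters as it can — just enough that the remainder of the pattern still matches from where it stops; whatever follows it matches normally.
With 2 capturing groups, `findall` returns a 2-tuple per match.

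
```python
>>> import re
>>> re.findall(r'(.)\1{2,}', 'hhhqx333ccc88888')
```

['h', '3', 'c', '8']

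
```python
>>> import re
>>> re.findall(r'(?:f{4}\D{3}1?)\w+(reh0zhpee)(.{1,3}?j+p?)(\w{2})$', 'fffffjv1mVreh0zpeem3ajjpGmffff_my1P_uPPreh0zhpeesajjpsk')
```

[('reh0zhpee', 'sajjp', 'sk')]

The pattern matches exactly 4 of a literal 'f', then exactly 3 of a non-digit, then optionally the literal '1' (non-capturing group); then one or more of a word character; then the literal 'reh', then the literal '0zh', then the literal 'pee' (captured); then 1 to 3 of any character (lazy), then one or more of the literal 'j', then optionally the literal 'p' (captured); then exactly 2 of a word character (captured); then anchored at the end.
Scanning left to right: at [0:55] match 'fffffjv1mVreh0zpeem3ajjpGmffff_my1P_uPPreh0zhpeesajjpsk', groups = ('reh0zhpee', 'sajjp', 'sk').
With 3 capturing groups, `findall` returns a 3-tuple per match.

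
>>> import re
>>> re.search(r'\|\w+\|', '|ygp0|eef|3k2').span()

`search` walks the string left to right and returns the first match it finds.
The match spans [0:6] → '|ygp0|'.

(0, 6)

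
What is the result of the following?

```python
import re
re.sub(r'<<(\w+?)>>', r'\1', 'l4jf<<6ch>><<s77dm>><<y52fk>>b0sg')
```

'l4jf6chs77dmy52fkb0sg'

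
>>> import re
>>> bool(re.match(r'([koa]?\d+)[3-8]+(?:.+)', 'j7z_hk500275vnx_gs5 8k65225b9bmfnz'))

False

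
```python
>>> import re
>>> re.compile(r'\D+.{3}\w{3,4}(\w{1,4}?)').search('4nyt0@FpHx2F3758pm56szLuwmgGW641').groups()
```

('F',)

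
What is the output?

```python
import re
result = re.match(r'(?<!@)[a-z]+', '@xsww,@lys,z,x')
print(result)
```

None

`re.match` only tries the pattern at the start of the string.
Here the string doesn't start with a match, so the call returns None.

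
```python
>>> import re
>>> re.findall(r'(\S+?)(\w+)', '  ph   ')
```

The pattern matches one or more of a non-whitespace character (lazy) (captured); then one or more of a word character (captured).
With 2 capturing groups, `findall` returns a 2-tuple per match.

[('p', 'h')]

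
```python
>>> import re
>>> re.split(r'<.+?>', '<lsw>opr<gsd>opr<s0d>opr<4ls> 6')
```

['', 'opr', 'opr', 'opr', ' 6']

With the lazy modifier that quantifier settles for the fewest repetitions that let the rest of the pattern succeed (the atoms after it are unaffected and can still be greedy).
`split` removes every match and returns the 5 fragments in between.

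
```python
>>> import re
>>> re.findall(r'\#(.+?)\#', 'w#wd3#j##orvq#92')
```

['wd3', '#orvq']

Because there's exactly one group, `findall` drops the full match and keeps group 1 from each hit.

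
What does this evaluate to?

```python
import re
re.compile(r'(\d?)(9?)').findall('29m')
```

[('2', '9'), ('', ''), ('', '')]

This matches optionally a digit (captured); then optionally a literal '9' (captured).
Multiple groups make `findall` return tuples — one 2-tuple for each match.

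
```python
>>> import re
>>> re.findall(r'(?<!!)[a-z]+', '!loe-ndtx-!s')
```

`(?!…)`/`(?<!…)` only lets a position through if the neighbouring text does NOT match; no characters are consumed.
Since nothing is captured, `findall` lists the 2 matched substrings directly.

['oe', 'ndtx']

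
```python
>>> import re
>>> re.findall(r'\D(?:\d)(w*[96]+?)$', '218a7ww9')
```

Pattern: a non-digit; then a digit (non-capturing group); then zero or more of the literal 'w', then one or more of one of [96] (lazy) (captured); then anchored at the end.
Scanning left to right: at [3:8] match 'a7ww9', group 1 = 'ww9'.
One capturing group, so `findall` returns just the captured substring from the one match — 1 in all.

['ww9']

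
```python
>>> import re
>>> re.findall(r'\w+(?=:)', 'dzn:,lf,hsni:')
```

Because the assertion is zero-width, the text it checks is not consumed and won't appear in the result.
`findall` yields the raw match text (2 of them) because the pattern has no groups.

['dzn', 'hsni']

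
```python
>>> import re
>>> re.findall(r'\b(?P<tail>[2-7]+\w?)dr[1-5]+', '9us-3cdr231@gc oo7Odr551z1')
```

['3c']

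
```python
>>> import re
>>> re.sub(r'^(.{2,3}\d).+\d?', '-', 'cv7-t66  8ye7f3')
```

'-'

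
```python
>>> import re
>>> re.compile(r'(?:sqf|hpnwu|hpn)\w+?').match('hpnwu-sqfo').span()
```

(0, 4)

`re.match` won't scan ahead — the pattern has to work from the very first character.
The match spans [0:4] → 'hpnw'.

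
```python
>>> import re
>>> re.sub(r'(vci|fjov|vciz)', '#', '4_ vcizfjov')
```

'4_ #z#'

`|` is ordered: at each position the engine commits to the first alternative that works.
Matches: at [3:6] → 'vci'; at [7:11] → 'fjov'.
`sub` substitutes '#' at each match site.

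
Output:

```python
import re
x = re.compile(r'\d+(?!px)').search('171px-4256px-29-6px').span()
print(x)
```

`(?!…)`/`(?<!…)` only lets a position through if the neighbouring text does NOT match; no characters are consumed.
`search` walks the string left to right and returns the first match it finds.
The match spans [0:2] → '17'.

(0, 2)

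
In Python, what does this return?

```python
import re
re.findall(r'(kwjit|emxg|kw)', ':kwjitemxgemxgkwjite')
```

['kwjit', 'emxg', 'emxg', 'kwjit']

The regex engine tests alternatives in the order written; an earlier branch that matches wins even if a later one would match more.
Scanning left to right: at [1:6] match 'kwjit', group 1 = 'kwjit'; at [6:10] match 'emxg', group 1 = 'emxg'; at [10:14] match 'emxg', group 1 = 'emxg'; at [14:19] match 'kwjit', group 1 = 'kwjit'.
`findall` collects group 1 from each match (4 total).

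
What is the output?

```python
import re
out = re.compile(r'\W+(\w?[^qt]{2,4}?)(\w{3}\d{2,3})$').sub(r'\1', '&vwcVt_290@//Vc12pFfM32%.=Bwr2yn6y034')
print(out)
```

Pattern: one or more of a non-word character; then optionally a word character, then 2 to 4 of any character except [qt] (lazy) (captured); then exactly 3 of a word character, then 2 to 3 of a digit (captured); then anchored at the end.
Matches: at [23:37] → '%.=Bwr2yn6y034'.
Each match is replaced using the text its own group 1 captured.

&vwcVt_290@//Vc12pFfM32Bwr2y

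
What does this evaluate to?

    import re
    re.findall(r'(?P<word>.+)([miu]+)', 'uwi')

[('uw', 'i')]

The pattern matches one or more of any character (captured as 'word'); then one or more of one of [miu] (captured).
`findall` packs the 2 group values into a tuple for every match.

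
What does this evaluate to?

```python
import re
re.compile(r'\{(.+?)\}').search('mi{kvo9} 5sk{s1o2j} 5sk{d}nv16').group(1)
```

The `?` after the quantifier makes it lazy — it takes as little as possible before letting the rest of the pattern try.
`re.search` tries every starting position until one works.
The match spans [2:8] → '{kvo9}'.
Captured: group 1 = 'kvo9'.

'kvo9'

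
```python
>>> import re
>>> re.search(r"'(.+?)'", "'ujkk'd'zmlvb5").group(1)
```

'ujkk'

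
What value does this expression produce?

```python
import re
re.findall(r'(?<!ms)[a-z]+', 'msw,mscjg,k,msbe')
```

A negative assertion filters positions out without eating any characters.
Since nothing is captured, `findall` lists the 4 matched substrings directly.

['msw', 'mscjg', 'k', 'msbe']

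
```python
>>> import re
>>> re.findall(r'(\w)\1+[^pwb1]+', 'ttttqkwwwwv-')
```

The backreference `\1` re-matches whatever the first group consumed, character for character.
Because there's exactly one group, `findall` drops the full match and keeps group 1 from each hit.

['t', 'w']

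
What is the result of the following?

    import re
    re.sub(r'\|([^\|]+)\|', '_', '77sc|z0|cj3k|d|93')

'77sc_cj3k_93'

Matches: at [4:8] → '|z0|'; at [12:15] → '|d|'.
Each match is replaced by '_'.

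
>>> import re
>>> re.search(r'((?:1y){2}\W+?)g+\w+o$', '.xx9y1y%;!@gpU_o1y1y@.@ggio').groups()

Pattern: the literal '1y' repeated 2 times, then one or more of a non-word character (lazy) (captured); then one or more of a literal 'g'; then one or more of a word character, then a literal 'o'; then anchored at the end.
`re.search` tries every starting position until one works.
The match spans [16:27] → '1y1y@.@ggio'.
Captured: group 1 = '1y1y@.@'.

('1y1y@.@',)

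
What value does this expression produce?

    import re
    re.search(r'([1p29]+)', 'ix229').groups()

The pattern matches one or more of one of [1p29] (captured).
Unlike `match`, `search` isn't anchored — it looks for the pattern anywhere in the string.
The match spans [2:5] → '229'.
Captured: group 1 = '229'.

('229',)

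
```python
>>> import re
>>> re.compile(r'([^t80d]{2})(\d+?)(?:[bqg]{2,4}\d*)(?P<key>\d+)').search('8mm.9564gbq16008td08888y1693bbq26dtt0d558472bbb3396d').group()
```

'm.9564gbq16008'

This matches exactly 2 of any character except [t80d] (captured); then one or more of a digit (lazy) (captured); then 2 to 4 of one of [bqg], then zero or more of a digit (non-capturing group); then one or more of a digit (captured as 'key').
`re.search` scans for the first position where the pattern succeeds.
The match spans [2:16] → 'm.9564gbq16008'.
Captured: group 1 = 'm.', group 2 = '9564', group 3 = '8'.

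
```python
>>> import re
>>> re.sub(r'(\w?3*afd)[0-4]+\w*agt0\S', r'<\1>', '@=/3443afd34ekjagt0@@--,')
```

'@=/34<43afd>@--,'

Pattern: optionally a word character, then zero or more of the literal '3', then the literal 'afd' (captured); then one or more of a character in [0-4], then zero or more of a word character, then the literal 'agt'; then a literal '0', then a non-whitespace character.
`\1` in the replacement pulls in group 1's text for each match.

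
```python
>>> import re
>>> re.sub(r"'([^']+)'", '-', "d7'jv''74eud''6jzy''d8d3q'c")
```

Matches: at [2:6] → "'jv'"; at [6:13] → "'74eud'"; at [13:19] → "'6jzy'"; at [19:26] → "'d8d3q'".
Every occurrence is swapped for '-'.

'd7----c'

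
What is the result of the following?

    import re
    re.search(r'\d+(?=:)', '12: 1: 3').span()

The positive lookaround only admits positions where the adjacent text matches; those characters stay outside the span.
The match spans [0:2] → '12'.

(0, 2)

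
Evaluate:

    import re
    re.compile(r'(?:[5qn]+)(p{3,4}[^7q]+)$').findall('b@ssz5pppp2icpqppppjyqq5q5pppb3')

['pppb3']

Pattern: one or more of one of [5qn] (non-capturing group); then 3 to 4 of a literal 'p', then one or more of any character except [7q] (captured); then anchored at the end.
Scanning left to right: at [21:31] match 'qq5q5pppb3', group 1 = 'pppb3'.
Because there's exactly one group, `findall` drops the full match and keeps group 1 from the one hit.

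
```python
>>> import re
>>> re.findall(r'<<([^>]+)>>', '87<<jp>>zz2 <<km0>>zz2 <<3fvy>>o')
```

`findall` collects group 1 from each match (3 total).

['jp', 'km0', '3fvy']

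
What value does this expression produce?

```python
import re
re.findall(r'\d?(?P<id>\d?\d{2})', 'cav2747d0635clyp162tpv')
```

['747', '635', '62']

This matches optionally a digit; then optionally a digit, then exactly 2 of a digit (captured as 'id').
Matches: at [3:7] match '2747', group 1 = '747'; at [8:12] match '0635', group 1 = '635'; at [16:19] match '162', group 1 = '62'.
`findall` collects group 1 from each match (3 total).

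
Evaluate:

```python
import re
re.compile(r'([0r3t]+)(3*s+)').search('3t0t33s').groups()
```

Pattern: one or more of one of [0r3t] (captured); then zero or more of the literal '3', then one or more of the literal 's' (captured).
`re.search` scans for the first position where the pattern succeeds.
The match spans [0:7] → '3t0t33s'.
Captured: group 1 = '3t0t33', group 2 = 's'.

('3t0t33', 's')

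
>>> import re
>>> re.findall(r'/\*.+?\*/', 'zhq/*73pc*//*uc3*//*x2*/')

['/*73pc*/', '/*uc3*/', '/*x2*/']

Matches: at [3:11] → '/*73pc*/'; at [11:18] → '/*uc3*/'; at [18:24] → '/*x2*/'.
Since nothing is captured, `findall` lists the 3 matched substrings directly.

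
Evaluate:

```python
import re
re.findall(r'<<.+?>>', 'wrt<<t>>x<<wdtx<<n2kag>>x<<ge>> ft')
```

A non-greedy quantifier consumes as few characters as it can — just enough that the remainder of the pattern still matches from where it stops; whatever follows it matches normally.
Scanning left to right: at [3:8] → '<<t>>'; at [9:24] → '<<wdtx<<n2kag>>'; at [25:31] → '<<ge>>'.
With no groups in the pattern, `findall` gives back each whole match — 3 here.

['<<t>>', '<<wdtx<<n2kag>>', '<<ge>>']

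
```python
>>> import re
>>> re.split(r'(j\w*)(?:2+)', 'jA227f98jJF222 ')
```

['', 'jA227f98jJF22', ' ']

The pattern matches a literal 'j', then zero or more of a word character (captured); then one or more of a literal '2' (non-capturing group).
Because the pattern has a capturing group, `split` also inserts each captured text between the pieces.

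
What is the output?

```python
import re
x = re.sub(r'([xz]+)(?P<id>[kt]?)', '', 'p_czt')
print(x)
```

p_c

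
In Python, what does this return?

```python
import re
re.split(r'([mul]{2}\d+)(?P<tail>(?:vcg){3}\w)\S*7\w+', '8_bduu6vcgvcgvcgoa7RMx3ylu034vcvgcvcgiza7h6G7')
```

['8_bd', 'uu6', 'vcgvcgvcgo', '']

Pattern: exactly 2 of one of [mul], then one or more of a digit (captured); then the literal 'vcg' repeated 3 times, then a word character (captured as 'tail'); then zero or more of a non-whitespace character, then the literal '7'; then one or more of a word character.
Matches to split on: at [4:45] → 'uu6vcgvcgvcgoa7RMx3ylu034vcvgcvcgiza7h6G7'.
`re.split` interleaves the captured-group text with the surrounding fragments.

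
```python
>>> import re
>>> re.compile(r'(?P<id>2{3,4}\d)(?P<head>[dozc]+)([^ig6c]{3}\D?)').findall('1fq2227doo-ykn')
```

[('2227', 'doo', '-ykn')]

Pattern: 3 to 4 of a literal '2', then a digit (captured as 'id'); then one or more of one of [dozc] (captured as 'head'); then exactly 3 of any character except [ig6c], then optionally a non-digit (captured).
`findall` packs the 3 group values into a tuple for every match.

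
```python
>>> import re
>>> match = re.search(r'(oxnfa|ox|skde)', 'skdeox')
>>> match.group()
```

'skde'

The match spans [0:4] → 'skde'.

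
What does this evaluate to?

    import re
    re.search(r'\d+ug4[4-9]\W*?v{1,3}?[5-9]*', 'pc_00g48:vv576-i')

None

Pattern: one or more of a digit, then the literal 'ug4'; then a character in [4-9]; then zero or more of a non-word character (lazy), then 1 to 3 of the literal 'v' (lazy); then zero or more of a character in [5-9].
Here the pattern never matches, so the call returns None.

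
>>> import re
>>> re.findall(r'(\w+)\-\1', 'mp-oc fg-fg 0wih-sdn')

['fg']

After group 1 captures some text, `\1` only succeeds where that same text appears again.
Scanning left to right: at [6:11] match 'fg-fg', group 1 = 'fg'.
Because there's exactly one group, `findall` drops the full match and keeps group 1 from the one hit.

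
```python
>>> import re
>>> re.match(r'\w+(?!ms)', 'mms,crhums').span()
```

(0, 3)

A negative assertion filters positions out without eating any characters.
`re.match` won't scan ahead — the pattern has to work from the very first character.
The match spans [0:3] → 'mms'.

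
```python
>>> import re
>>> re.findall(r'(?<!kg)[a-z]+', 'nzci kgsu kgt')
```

['nzci', 'kgsu', 'kgt']

The negative lookaround is zero-width — it rules out positions where the adjacent text would match, without consuming anything.
With no groups in the pattern, `findall` gives back each whole match — 3 here.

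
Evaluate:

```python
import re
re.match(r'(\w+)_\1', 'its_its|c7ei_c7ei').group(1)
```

A backreference is literal: `\1` must see the identical characters the first group matched.
`re.match` won't scan ahead — the pattern has to work from the very first character.
The match spans [0:7] → 'its_its'.
Captured: group 1 = 'its'.

'its'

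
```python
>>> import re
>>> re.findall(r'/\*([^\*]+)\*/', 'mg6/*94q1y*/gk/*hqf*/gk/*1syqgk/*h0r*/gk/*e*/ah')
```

['94q1y', 'hqf', 'h0r', 'e']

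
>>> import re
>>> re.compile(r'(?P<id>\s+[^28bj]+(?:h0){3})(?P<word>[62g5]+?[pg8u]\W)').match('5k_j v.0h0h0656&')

None

Pattern: one or more of whitespace, then one or more of any character except [28bj], then the literal 'h0' repeated 3 times (captured as 'id'); then one or more of one of [62g5] (lazy), then one of [pg8u], then a non-word character (captured as 'word').
`re.match` only tries the pattern at the start of the string.
Here position 0 doesn't satisfy it, so the call returns None.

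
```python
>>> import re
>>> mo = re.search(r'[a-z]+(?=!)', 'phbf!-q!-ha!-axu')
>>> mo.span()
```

(0, 4)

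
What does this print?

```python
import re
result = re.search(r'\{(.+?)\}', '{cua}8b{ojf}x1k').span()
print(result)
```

(0, 5)

With the lazy modifier that quantifier settles for the fewest repetitions that let the rest of the pattern succeed (the atoms after it are unaffected and can still be greedy).
The match spans [0:5] → '{cua}'.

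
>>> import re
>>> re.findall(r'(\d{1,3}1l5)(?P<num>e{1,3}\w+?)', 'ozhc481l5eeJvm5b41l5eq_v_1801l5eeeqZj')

This matches 1 to 3 of a digit, then the literal '1l5' (captured); then 1 to 3 of a literal 'e', then one or more of a word character (lazy) (captured as 'num').
The `?` after the quantifier makes it lazy — it takes as little as possible before letting the rest of the pattern try.
Walking the string: at [4:12] match '481l5eeJ', groups = ('481l5', 'eeJ'); at [16:22] match '41l5eq', groups = ('41l5', 'eq'); at [25:35] match '1801l5eeeq', groups = ('1801l5', 'eeeq').
With 2 capturing groups, `findall` returns a 2-tuple per match.

[('481l5', 'eeJ'), ('41l5', 'eq'), ('1801l5', 'eeeq')]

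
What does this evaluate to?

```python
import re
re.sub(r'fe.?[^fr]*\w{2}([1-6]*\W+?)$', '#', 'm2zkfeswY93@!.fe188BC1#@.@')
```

'm2zkfeswY93@!.#'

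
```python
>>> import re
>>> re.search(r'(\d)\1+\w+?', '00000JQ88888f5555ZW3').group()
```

A backreference is literal: `\1` must see the identical characters the first group matched.
Unlike `match`, `search` isn't anchored — it looks for the pattern anywhere in the string.
The match spans [0:6] → '00000J'.
Captured: group 1 = '0'.

'00000J'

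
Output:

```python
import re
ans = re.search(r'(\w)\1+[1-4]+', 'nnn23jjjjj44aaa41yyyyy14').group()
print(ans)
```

nnn23

The backreference `\1` re-matches whatever the first group consumed, character for character.
Unlike `match`, `search` isn't anchored — it looks for the pattern anywhere in the string.
The match spans [0:5] → 'nnn23'.
Captured: group 1 = 'n'.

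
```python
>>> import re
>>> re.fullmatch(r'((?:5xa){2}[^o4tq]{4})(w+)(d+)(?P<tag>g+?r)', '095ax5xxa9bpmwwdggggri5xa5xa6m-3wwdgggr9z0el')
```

None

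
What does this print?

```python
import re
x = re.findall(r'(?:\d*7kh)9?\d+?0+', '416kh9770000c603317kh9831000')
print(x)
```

['603317kh9831000']

This matches zero or more of a digit, then the literal '7kh' (non-capturing group); then optionally the literal '9', then one or more of a digit (lazy); then one or more of a literal '0'.
Walking the string: at [13:28] → '603317kh9831000'.
With no groups in the pattern, `findall` gives back each whole match — 1 here.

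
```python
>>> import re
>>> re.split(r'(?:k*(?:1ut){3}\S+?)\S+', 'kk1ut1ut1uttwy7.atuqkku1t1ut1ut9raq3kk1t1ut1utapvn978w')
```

This matches zero or more of the literal 'k', then the literal '1ut' repeated 3 times, then one or more of a non-whitespace character (lazy) (non-capturing group); then one or more of a non-whitespace character.
Matches to split on: at [0:54] → 'kk1ut1ut1uttwy7.atuqkku1t1ut1ut9raq3kk1t1ut1utapvn978w'.
`split` removes every match and returns the 2 fragments in between.

['', '']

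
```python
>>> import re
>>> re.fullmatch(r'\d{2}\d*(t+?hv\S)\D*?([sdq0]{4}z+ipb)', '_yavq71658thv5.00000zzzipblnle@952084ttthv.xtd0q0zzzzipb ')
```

Pattern: exactly 2 of a digit, then zero or more of a digit; then one or more of the literal 't' (lazy), then the literal 'hv', then a non-whitespace character (captured); then zero or more of a non-digit (lazy); then exactly 4 of one of [sdq0], then one or more of the literal 'z', then the literal 'ipb' (captured).
`re.fullmatch` is like wrapping the pattern in `^…$` (in single-line mode).
Here the string isn't matched end-to-end, so the call returns None.

None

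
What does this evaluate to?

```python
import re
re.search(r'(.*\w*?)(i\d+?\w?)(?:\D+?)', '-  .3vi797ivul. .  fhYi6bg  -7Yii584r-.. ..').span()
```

(0, 37)

Because the quantifier is non-greedy, it stops expanding at the earliest point where the rest of the pattern can succeed.
The match spans [0:37] → '-  .3vi797ivul. .  fhYi6bg  -7Yii584r'.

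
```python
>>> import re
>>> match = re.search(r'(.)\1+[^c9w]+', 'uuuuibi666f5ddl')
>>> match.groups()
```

('u',)

The match spans [0:15] → 'uuuuibi666f5ddl'.
Captured: group 1 = 'u'.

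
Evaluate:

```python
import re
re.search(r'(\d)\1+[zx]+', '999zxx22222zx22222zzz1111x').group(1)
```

'9'

The match spans [0:6] → '999zxx'.
Captured: group 1 = '9'.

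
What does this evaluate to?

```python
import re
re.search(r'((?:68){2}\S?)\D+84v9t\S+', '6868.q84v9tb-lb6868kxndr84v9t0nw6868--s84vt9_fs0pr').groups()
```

('6868.',)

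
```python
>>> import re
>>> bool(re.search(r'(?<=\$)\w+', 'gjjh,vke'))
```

False

Lookahead/lookbehind check context without consuming it, so the matched span excludes the asserted characters.
`re.search` scans for the first position where the pattern succeeds.
Here no position works, so the call returns None, and `bool(None)` is False.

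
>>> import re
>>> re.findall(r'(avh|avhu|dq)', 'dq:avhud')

['dq', 'avh']

Alternation tries branches left to right and keeps the first one that lets the overall match succeed at that position.
Walking the string: at [0:2] match 'dq', group 1 = 'dq'; at [3:6] match 'avh', group 1 = 'avh'.
`findall` collects group 1 from each match (2 total).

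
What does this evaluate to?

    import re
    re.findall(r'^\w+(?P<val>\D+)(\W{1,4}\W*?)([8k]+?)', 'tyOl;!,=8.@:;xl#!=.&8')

[(';!,', '=', '8')]

This matches anchored at the start of the string; then one or more of a word character; then one or more of a non-digit (captured as 'val'); then 1 to 4 of a non-word character, then zero or more of a non-word character (lazy) (captured); then one or more of one of [8k] (lazy) (captured).
Walking the string: at [0:9] match 'tyOl;!,=8', groups = (';!,', '=', '8').
Multiple groups make `findall` return tuples — one 3-tuple for the one match.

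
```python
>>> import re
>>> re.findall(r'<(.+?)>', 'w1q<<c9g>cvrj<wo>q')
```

['<c9g', 'wo']

Because there's exactly one group, `findall` drops the full match and keeps group 1 from each hit.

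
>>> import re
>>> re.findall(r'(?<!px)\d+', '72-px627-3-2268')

Because the assertion is negative and zero-width, positions next to the forbidden text are skipped.
Walking the string: at [0:2] → '72'; at [6:8] → '27'; at [9:10] → '3'; at [11:15] → '2268'.
With no groups in the pattern, `findall` gives back each whole match — 4 here.

['72', '27', '3', '2268']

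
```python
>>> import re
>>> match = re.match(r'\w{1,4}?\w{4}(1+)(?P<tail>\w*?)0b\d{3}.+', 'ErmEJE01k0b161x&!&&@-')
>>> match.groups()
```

('1', 'k')

The pattern matches 1 to 4 of a word character (lazy), then exactly 4 of a word character; then one or more of a literal '1' (captured); then zero or more of a word character (lazy) (captured as 'tail'); then the literal '0b', then exactly 3 of a digit, then one or more of any character.
`re.match` won't scan ahead — the pattern has to work from the very first character.
The match spans [0:21] → 'ErmEJE01k0b161x&!&&@-'.
Captured: group 1 = '1', group 2 = 'k'.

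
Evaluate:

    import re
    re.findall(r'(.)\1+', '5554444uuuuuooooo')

['5', '4', 'u', 'o']

The backreference `\1` re-matches whatever the first group consumed, character for character.
Matches: at [0:3] match '555', group 1 = '5'; at [3:7] match '4444', group 1 = '4'; at [7:12] match 'uuuuu', group 1 = 'u'; at [12:17] match 'ooooo', group 1 = 'o'.
One capturing group, so `findall` returns just the captured substring from each match — 4 in all.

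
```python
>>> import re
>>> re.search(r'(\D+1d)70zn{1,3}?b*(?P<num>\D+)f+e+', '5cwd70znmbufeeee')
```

Here no position works, so the call returns None.

None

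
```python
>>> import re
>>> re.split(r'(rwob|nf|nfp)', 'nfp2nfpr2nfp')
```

['', 'nf', 'p2', 'nf', 'pr2', 'nf', 'p']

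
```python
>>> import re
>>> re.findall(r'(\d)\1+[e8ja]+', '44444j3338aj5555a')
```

['4', '3', '5']

After group 1 captures some text, `\1` only succeeds where that same text appears again.
Scanning left to right: at [0:6] match '44444j', group 1 = '4'; at [6:12] match '3338aj', group 1 = '3'; at [12:17] match '5555a', group 1 = '5'.
One capturing group, so `findall` returns just the captured substring from each match — 3 in all.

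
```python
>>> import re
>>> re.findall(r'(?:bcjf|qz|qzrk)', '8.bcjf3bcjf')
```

['bcjf', 'bcjf']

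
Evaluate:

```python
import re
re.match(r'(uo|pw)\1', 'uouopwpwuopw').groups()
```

A backreference is literal: `\1` must see the identical characters the first group matched.
`match` is anchored at position 0; if the pattern doesn't fit there, it returns None.
The match spans [0:4] → 'uouo'.
Captured: group 1 = 'uo'.

('uo',)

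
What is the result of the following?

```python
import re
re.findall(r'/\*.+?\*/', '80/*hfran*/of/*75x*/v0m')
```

['/*hfran*/', '/*75x*/']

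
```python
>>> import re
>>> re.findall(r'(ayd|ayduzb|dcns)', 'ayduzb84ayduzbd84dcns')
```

The regex engine tests alternatives in the order written; an earlier branch that matches wins even if a later one would match more.
With a single group, `findall` returns only what that group captured — 3 items.

['ayd', 'ayd', 'dcns']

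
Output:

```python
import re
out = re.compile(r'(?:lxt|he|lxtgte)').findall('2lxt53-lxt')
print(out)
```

With no groups in the pattern, `findall` gives back each whole match — 2 here.

['lxt', 'lxt']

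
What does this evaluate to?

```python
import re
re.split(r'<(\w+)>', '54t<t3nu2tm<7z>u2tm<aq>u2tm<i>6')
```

['54t<t3nu2tm', '7z', 'u2tm', 'aq', 'u2tm', 'i', '6']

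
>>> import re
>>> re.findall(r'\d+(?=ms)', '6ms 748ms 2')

['6', '748']

The `(?=…)`/`(?<=…)` assertion just peeks at neighbouring text; it doesn't advance the match position.
Matches: at [0:1] → '6'; at [4:7] → '748'.
Since nothing is captured, `findall` lists the 2 matched substrings directly.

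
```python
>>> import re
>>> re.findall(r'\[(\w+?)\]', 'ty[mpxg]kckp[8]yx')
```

['mpxg', '8']

Walking the string: at [2:8] match '[mpxg]', group 1 = 'mpxg'; at [12:15] match '[8]', group 1 = '8'.
With a single group, `findall` returns only what that group captured — 2 items.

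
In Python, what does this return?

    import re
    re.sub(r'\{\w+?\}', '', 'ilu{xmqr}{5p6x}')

'ilu'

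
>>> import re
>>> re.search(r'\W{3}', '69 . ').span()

(2, 5)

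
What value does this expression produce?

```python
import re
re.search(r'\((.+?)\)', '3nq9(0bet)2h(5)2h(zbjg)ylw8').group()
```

The `?` after the quantifier makes it lazy — it takes as little as possible before letting the rest of the pattern try.
The match spans [4:10] → '(0bet)'.

'(0bet)'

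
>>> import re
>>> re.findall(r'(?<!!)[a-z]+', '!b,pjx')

`(?!…)`/`(?<!…)` only lets a position through if the neighbouring text does NOT match; no characters are consumed.
Walking the string: at [3:6] → 'pjx'.
Since nothing is captured, `findall` lists the 1 matched substring directly.

['pjx']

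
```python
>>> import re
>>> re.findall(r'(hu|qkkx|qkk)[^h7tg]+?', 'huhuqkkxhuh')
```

One capturing group, so `findall` returns just the captured substring from the one match — 1 in all.

['hu']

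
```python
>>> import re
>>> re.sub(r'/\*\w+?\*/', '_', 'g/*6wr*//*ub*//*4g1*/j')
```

Matches: at [1:8] → '/*6wr*/'; at [8:14] → '/*ub*/'; at [14:21] → '/*4g1*/'.
Each match is replaced by '_'.

'g___j'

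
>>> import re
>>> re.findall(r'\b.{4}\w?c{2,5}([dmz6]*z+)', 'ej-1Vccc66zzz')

['66zzz']

This matches a word boundary (`\b`, zero-width); then exactly 4 of any character; then optionally a word character, then 2 to 5 of the literal 'c'; then zero or more of one of [dmz6], then one or more of the literal 'z' (captured).
Scanning left to right: at [0:13] match 'ej-1Vccc66zzz', group 1 = '66zzz'.
`findall` collects group 1 from the one match (1 total).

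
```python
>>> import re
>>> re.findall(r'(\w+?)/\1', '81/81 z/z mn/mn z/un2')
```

['81', 'z', 'mn']

After group 1 captures some text, `\1` only succeeds where that same text appears again.
Walking the string: at [0:5] match '81/81', group 1 = '81'; at [6:9] match 'z/z', group 1 = 'z'; at [10:15] match 'mn/mn', group 1 = 'mn'.
`findall` collects group 1 from each match (3 total).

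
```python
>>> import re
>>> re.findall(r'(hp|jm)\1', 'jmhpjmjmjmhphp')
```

After group 1 captures some text, `\1` only succeeds where that same text appears again.
With a single group, `findall` returns only what that group captured — 2 items.

['jm', 'hp']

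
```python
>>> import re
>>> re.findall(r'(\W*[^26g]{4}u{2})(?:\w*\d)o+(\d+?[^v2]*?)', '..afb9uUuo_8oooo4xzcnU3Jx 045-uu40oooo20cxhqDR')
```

[(' 045-uu', '2')]

Pattern: zero or more of a non-word character, then exactly 4 of any character except [26g], then exactly 2 of the literal 'u' (captured); then zero or more of a word character, then a digit (non-capturing group); then one or more of a literal 'o'; then one or more of a digit (lazy), then zero or more of any character except [v2] (lazy) (captured).
Because the quantifier is non-greedy, it stops expanding at the earliest point where the rest of the pattern can succeed.
Scanning left to right: at [25:39] match ' 045-uu40oooo2', groups = (' 045-uu', '2').
2 groups means the one result is a tuple of 2 captured strings — 1 here.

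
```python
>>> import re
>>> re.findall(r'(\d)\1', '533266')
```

['3', '6']

`\1` has to match the exact text group 1 already captured.
Matches: at [1:3] match '33', group 1 = '3'; at [4:6] match '66', group 1 = '6'.
Because there's exactly one group, `findall` drops the full match and keeps group 1 from each hit.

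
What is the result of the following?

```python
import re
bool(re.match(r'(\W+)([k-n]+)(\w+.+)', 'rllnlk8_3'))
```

False

With `match`, the pattern is implicitly anchored at the beginning.
Here position 0 doesn't satisfy it, so the call returns None, and `bool(None)` is False.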